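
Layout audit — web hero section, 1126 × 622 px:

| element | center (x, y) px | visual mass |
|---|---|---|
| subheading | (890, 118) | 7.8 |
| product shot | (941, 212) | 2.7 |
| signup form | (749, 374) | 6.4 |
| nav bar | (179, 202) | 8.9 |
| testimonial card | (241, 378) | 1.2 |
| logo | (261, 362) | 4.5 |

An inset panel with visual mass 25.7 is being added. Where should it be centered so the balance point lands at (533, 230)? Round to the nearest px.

New total weight: (7.8 + 2.7 + 6.4 + 8.9 + 1.2 + 4.5) + 25.7 = 57.2.
x: target moment 57.2×533 = 30487.6; current 7.8·890 + 2.7·941 + 6.4·749 + 8.9·179 + 1.2·241 + 4.5·261 = 17333.1; the inset panel supplies 13154.5, so x = 13154.5/25.7 ≈ 511.85.
y: target moment 57.2×230 = 13156.0; current 7.8·118 + 2.7·212 + 6.4·374 + 8.9·202 + 1.2·378 + 4.5·362 = 7766.8; the inset panel supplies 5389.2, so y = 5389.2/25.7 ≈ 209.70.

(512, 210)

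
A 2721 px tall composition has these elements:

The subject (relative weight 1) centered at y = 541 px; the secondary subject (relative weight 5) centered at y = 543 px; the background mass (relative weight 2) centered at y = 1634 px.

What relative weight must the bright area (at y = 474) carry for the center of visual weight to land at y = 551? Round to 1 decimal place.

Known weights sum to 1 + 5 + 2 = 8; their moment is 1·541 + 5·543 + 2·1634 = 6524.
For the centroid to hit 551: (6524 + w·474) / (8 + w) = 551.
Solving: w = (551·8 − 6524) / (474 − 551) = -2116 / -77 ≈ 27.48.

w ≈ 27.5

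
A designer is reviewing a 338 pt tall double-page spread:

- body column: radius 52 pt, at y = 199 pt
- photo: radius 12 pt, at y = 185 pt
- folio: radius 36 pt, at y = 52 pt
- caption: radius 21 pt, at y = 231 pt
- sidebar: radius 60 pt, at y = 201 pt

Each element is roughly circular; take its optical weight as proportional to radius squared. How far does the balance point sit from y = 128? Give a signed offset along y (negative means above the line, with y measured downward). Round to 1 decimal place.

≈ 50.1 pt

Weights ∝ r²: body column 52² = 2704, photo 12² = 144, folio 36² = 1296, caption 21² = 441, sidebar 60² = 3600; Σw = 8185.
Σw·y = 2704·199 + 144·185 + 1296·52 + 441·231 + 3600·201 = 1457599, so ȳ = 1457599/8185 ≈ 178.08.
Difference: 178.08 − 128 ≈ 50.08.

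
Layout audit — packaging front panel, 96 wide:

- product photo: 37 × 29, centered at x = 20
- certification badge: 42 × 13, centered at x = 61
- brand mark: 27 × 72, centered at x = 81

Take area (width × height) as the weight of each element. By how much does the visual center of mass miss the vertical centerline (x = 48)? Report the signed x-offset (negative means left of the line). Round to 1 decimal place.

≈ 11.6

Taking area as weight: product photo 37·29 = 1073, certification badge 42·13 = 546, brand mark 27·72 = 1944. Sum 3563.
x-moment: 1073·20 + 546·61 + 1944·81 = 212230; centroid 212230/3563 ≈ 59.56.
Difference: 59.56 − 48 ≈ 11.56.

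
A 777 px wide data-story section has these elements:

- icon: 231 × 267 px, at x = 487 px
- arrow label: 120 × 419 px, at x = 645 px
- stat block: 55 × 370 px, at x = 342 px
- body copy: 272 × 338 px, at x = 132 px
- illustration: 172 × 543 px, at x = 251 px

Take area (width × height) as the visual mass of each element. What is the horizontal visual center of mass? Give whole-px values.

Areas → weights: icon 231·267 = 61677, arrow label 120·419 = 50280, stat block 55·370 = 20350, body copy 272·338 = 91936, illustration 172·543 = 93396; Σw = 317639.
x-moment: 61677·487 + 50280·645 + 20350·342 + 91936·132 + 93396·251 = 105004947; centroid 105004947/317639 ≈ 330.58.

x ≈ 331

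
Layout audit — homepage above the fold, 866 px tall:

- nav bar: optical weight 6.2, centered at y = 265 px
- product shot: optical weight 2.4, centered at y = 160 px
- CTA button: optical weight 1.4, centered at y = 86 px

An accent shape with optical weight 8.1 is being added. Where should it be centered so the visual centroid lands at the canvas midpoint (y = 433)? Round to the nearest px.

y ≈ 702

With the accent shape, Σw becomes 6.2 + 2.4 + 1.4 + 8.1 = 18.1.
y: target moment 18.1×433 = 7837.3; current 6.2·265 + 2.4·160 + 1.4·86 = 2147.4; the accent shape supplies 5689.9, so y = 5689.9/8.1 ≈ 702.46.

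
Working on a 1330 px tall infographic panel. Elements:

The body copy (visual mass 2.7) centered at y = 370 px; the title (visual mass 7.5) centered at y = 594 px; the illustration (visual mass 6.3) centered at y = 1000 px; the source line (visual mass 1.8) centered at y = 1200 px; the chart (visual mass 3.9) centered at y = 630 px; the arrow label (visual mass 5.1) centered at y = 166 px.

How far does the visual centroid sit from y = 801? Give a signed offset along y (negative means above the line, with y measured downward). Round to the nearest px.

Weights sum to 2.7 + 7.5 + 6.3 + 1.8 + 3.9 + 5.1 = 27.3.
Σw·y = 2.7·370 + 7.5·594 + 6.3·1000 + 1.8·1200 + 3.9·630 + 5.1·166 = 17217.6, so ȳ = 17217.6/27.3 ≈ 630.68.
Offset from y = 801: 630.68 − 801 ≈ -170.32.

≈ -170 px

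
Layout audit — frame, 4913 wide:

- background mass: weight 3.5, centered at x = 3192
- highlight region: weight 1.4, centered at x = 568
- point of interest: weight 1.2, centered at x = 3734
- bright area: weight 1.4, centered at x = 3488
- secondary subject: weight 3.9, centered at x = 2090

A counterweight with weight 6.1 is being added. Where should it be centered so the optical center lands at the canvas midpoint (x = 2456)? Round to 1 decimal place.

With the counterweight, Σw becomes 3.5 + 1.4 + 1.2 + 1.4 + 3.9 + 6.1 = 17.5.
x: target moment 17.5×2456 = 42980.0; current 3.5·3192 + 1.4·568 + 1.2·3734 + 1.4·3488 + 3.9·2090 = 29482.2; the counterweight supplies 13497.8, so x = 13497.8/6.1 ≈ 2212.75.

x ≈ 2212.8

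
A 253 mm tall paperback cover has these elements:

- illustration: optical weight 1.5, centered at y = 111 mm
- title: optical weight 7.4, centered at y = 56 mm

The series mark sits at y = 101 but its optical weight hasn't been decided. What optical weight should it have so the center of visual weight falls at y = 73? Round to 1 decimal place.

w ≈ 2.5

Fixed elements: Σw = 1.5 + 7.4 = 8.9, Σw·y = 1.5·111 + 7.4·56 = 580.9.
Set Σw·y/Σw = 73: (580.9 + 101w) = 73·(8.9 + w).
Solving: w = (73·8.9 − 580.9) / (101 − 73) = 68.8 / 28 ≈ 2.46.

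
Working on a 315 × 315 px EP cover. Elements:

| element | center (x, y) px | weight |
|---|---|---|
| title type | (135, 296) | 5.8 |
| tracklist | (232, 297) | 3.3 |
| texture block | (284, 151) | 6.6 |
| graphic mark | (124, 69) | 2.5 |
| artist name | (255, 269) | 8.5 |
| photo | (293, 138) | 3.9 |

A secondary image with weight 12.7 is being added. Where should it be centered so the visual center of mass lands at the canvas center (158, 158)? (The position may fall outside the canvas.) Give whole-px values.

New total weight: (5.8 + 3.3 + 6.6 + 2.5 + 8.5 + 3.9) + 12.7 = 43.3.
x: need Σw·x = 43.3·158 = 6841.4. Existing = 5.8·135 + 3.3·232 + 6.6·284 + 2.5·124 + 8.5·255 + 3.9·293 = 7043.2. Remainder -201.8 / 12.7 ≈ -15.89.
y: need Σw·y = 43.3·158 = 6841.4. Existing = 5.8·296 + 3.3·297 + 6.6·151 + 2.5·69 + 8.5·269 + 3.9·138 = 6690.7. Remainder 150.7 / 12.7 ≈ 11.87.

(-16, 12)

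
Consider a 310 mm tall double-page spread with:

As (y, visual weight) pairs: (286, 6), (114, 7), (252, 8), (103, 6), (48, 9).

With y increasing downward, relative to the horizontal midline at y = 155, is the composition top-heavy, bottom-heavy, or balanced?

Total weight = 6 + 7 + 8 + 6 + 9 = 36.
y: (6·286 + 7·114 + 8·252 + 6·103 + 9·48) / 36 = 5580 / 36 ≈ 155.00
The centroid 155.00 matches the midline at 155, so the layout is balanced.

balanced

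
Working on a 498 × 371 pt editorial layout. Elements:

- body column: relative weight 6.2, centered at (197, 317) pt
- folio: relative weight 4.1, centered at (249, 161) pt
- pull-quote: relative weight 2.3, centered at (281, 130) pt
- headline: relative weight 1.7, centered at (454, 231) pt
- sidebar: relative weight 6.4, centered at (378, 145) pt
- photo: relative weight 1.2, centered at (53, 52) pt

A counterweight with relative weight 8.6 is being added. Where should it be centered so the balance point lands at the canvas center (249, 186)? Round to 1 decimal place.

With the counterweight, Σw becomes 6.2 + 4.1 + 2.3 + 1.7 + 6.4 + 1.2 + 8.6 = 30.5.
x: target moment 30.5×249 = 7594.5; current 6.2·197 + 4.1·249 + 2.3·281 + 1.7·454 + 6.4·378 + 1.2·53 = 6143.2; the counterweight supplies 1451.3, so x = 1451.3/8.6 ≈ 168.76.
y: target moment 30.5×186 = 5673.0; current 6.2·317 + 4.1·161 + 2.3·130 + 1.7·231 + 6.4·145 + 1.2·52 = 4307.6; the counterweight supplies 1365.4, so y = 1365.4/8.6 ≈ 158.77.

(168.8, 158.8)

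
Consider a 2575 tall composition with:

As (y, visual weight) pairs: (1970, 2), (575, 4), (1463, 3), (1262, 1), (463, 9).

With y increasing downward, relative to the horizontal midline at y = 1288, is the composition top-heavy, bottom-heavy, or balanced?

Σw = 2 + 4 + 3 + 1 + 9 = 19.
y: (2·1970 + 4·575 + 3·1463 + 1·1262 + 9·463) / 19 = 16058 / 19 ≈ 845.16
845.2 vs midline 1288 → top-heavy.

top-heavy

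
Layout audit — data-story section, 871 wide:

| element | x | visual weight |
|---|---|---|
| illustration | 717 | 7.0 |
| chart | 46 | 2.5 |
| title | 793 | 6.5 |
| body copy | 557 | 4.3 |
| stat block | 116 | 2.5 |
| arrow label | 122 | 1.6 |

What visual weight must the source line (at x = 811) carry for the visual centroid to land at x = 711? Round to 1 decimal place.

Fixed elements: Σw = 7.0 + 2.5 + 6.5 + 4.3 + 2.5 + 1.6 = 24.4, Σw·x = 7.0·717 + 2.5·46 + 6.5·793 + 4.3·557 + 2.5·116 + 1.6·122 = 13168.8.
For the centroid to hit 711: (13168.8 + w·811) / (24.4 + w) = 711.
Rearranging, w·(811 − 711) = 711·24.4 − 13168.8 = 4179.6, so w ≈ 4179.6/100 = 41.80.

w ≈ 41.8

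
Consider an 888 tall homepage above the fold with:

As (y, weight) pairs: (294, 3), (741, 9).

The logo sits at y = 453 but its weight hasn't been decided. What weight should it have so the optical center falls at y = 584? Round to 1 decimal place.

Existing Σw = 12 (3 + 9); existing moment 3·294 + 9·741 = 7551.
For the centroid to hit 584: (7551 + w·453) / (12 + w) = 584.
Rearranging, w·(453 − 584) = 584·12 − 7551 = -543, so w ≈ -543/-131 = 4.15.

w ≈ 4.1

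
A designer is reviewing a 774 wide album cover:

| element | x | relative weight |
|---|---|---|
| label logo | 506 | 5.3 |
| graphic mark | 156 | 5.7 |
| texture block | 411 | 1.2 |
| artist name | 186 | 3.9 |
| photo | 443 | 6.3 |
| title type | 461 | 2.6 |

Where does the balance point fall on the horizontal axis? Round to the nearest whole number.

x ≈ 351

Total weight = 5.3 + 5.7 + 1.2 + 3.9 + 6.3 + 2.6 = 25.0.
x-moment: 5.3·506 + 5.7·156 + 1.2·411 + 3.9·186 + 6.3·443 + 2.6·461 = 8779.1; centroid 8779.1/25.0 ≈ 351.16.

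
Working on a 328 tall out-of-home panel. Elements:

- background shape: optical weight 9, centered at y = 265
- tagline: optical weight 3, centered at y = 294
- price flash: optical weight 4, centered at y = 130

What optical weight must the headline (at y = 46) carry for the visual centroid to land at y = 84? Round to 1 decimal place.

Fixed elements: Σw = 9 + 3 + 4 = 16, Σw·y = 9·265 + 3·294 + 4·130 = 3787.
For the centroid to hit 84: (3787 + w·46) / (16 + w) = 84.
Solving: w = (84·16 − 3787) / (46 − 84) = -2443 / -38 ≈ 64.29.

w ≈ 64.3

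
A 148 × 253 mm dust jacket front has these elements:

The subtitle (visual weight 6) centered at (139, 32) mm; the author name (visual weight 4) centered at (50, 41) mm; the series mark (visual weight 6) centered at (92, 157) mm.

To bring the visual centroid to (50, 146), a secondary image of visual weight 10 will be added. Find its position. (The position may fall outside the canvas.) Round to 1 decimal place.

(-28.6, 249.8)

New total weight: (6 + 4 + 6) + 10 = 26.
Along x: (1586 + 10·x) / 26 = 50 (existing moment 6·139 + 4·50 + 6·92 = 1586) ⇒ x = (1300 − 1586) / 10 ≈ -28.60.
Along y: (1298 + 10·y) / 26 = 146 (existing moment 6·32 + 4·41 + 6·157 = 1298) ⇒ y = (3796 − 1298) / 10 ≈ 249.80.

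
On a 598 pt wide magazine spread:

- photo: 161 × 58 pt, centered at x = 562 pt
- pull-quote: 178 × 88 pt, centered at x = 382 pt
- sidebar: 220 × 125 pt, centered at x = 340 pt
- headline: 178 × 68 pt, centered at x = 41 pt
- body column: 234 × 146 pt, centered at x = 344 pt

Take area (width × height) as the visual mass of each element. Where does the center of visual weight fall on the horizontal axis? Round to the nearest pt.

Areas → weights: photo 161·58 = 9338, pull-quote 178·88 = 15664, sidebar 220·125 = 27500, headline 178·68 = 12104, body column 234·146 = 34164; Σw = 98770.
x: (9338·562 + 15664·382 + 27500·340 + 12104·41 + 34164·344) / 98770 = 32830284 / 98770 ≈ 332.39

x ≈ 332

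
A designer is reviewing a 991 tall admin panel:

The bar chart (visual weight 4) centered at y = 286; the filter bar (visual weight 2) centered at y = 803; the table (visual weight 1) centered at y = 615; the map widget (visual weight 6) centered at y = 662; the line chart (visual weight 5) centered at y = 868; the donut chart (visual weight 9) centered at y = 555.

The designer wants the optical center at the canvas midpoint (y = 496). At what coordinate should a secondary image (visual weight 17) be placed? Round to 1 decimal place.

New total weight: (4 + 2 + 1 + 6 + 5 + 9) + 17 = 44.
y: target moment 44×496 = 21824; current 4·286 + 2·803 + 1·615 + 6·662 + 5·868 + 9·555 = 16672; the secondary image supplies 5152, so y = 5152/17 ≈ 303.06.

y ≈ 303.1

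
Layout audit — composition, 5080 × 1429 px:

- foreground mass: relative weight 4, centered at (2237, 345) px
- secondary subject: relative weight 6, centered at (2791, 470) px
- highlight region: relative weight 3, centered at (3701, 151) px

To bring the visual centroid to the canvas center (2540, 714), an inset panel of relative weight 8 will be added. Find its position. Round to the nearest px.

New total weight: (4 + 6 + 3) + 8 = 21.
Along x: (36797 + 8·x) / 21 = 2540 (existing moment 4·2237 + 6·2791 + 3·3701 = 36797) ⇒ x = (53340 − 36797) / 8 ≈ 2067.88.
Along y: (4653 + 8·y) / 21 = 714 (existing moment 4·345 + 6·470 + 3·151 = 4653) ⇒ y = (14994 − 4653) / 8 ≈ 1292.62.

(2068, 1293)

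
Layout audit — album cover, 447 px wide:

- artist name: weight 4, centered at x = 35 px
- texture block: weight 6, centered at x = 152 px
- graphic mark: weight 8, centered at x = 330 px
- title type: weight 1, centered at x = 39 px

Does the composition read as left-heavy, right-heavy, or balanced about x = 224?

left-heavy

Σw = 4 + 6 + 8 + 1 = 19.
x-moment: 4·35 + 6·152 + 8·330 + 1·39 = 3731; centroid 3731/19 ≈ 196.37.
196.4 lies left of the midline 224, so the layout is left-heavy.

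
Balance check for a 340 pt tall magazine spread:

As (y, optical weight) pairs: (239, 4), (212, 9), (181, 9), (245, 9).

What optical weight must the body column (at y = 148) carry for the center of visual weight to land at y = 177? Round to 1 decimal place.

w ≈ 41.8

Existing Σw = 31 (4 + 9 + 9 + 9); existing moment 4·239 + 9·212 + 9·181 + 9·245 = 6698.
For the centroid to hit 177: (6698 + w·148) / (31 + w) = 177.
Solving: w = (177·31 − 6698) / (148 − 177) = -1211 / -29 ≈ 41.76.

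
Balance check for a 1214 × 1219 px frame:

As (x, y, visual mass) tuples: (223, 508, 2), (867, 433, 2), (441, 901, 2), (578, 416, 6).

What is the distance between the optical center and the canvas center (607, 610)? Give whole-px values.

Weights sum to 2 + 2 + 2 + 6 = 12.
Σw·x = 2·223 + 2·867 + 2·441 + 6·578 = 6530, so x̄ = 6530/12 ≈ 544.17.
Σw·y = 2·508 + 2·433 + 2·901 + 6·416 = 6180, so ȳ = 6180/12 ≈ 515.00.
From (607, 610): dx = -62.83, dy = -95.00, so the distance is √(dx²+dy²) ≈ 113.90.

≈ 114 px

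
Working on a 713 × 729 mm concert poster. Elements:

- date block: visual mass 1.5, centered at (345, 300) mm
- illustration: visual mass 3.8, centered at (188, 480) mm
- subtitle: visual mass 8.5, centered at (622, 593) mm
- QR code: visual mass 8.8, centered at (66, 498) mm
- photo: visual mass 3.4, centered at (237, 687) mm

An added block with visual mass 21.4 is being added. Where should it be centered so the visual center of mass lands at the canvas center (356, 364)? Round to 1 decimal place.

(419.1, 150.5)

After adding the added block, total weight = 1.5 + 3.8 + 8.5 + 8.8 + 3.4 + 21.4 = 47.4.
x: target moment 47.4×356 = 16874.4; current 1.5·345 + 3.8·188 + 8.5·622 + 8.8·66 + 3.4·237 = 7905.5; the added block supplies 8968.9, so x = 8968.9/21.4 ≈ 419.11.
y: target moment 47.4×364 = 17253.6; current 1.5·300 + 3.8·480 + 8.5·593 + 8.8·498 + 3.4·687 = 14032.7; the added block supplies 3220.9, so y = 3220.9/21.4 ≈ 150.51.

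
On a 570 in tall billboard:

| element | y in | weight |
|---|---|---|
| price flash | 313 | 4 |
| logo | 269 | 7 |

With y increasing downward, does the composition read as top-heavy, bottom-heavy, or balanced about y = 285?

balanced

Weights sum to 4 + 7 = 11.
y: (4·313 + 7·269) / 11 = 3135 / 11 ≈ 285.00
285.00 = 285 exactly: balanced.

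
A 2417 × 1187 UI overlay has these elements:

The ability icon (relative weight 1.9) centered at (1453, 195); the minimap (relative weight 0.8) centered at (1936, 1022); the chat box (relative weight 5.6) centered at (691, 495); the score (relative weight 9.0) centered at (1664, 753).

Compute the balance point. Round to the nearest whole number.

(1338, 621)

Weights sum to 1.9 + 0.8 + 5.6 + 9.0 = 17.3.
x-moment: 1.9·1453 + 0.8·1936 + 5.6·691 + 9.0·1664 = 23155.1; centroid 23155.1/17.3 ≈ 1338.45.
y-moment: 1.9·195 + 0.8·1022 + 5.6·495 + 9.0·753 = 10737.1; centroid 10737.1/17.3 ≈ 620.64.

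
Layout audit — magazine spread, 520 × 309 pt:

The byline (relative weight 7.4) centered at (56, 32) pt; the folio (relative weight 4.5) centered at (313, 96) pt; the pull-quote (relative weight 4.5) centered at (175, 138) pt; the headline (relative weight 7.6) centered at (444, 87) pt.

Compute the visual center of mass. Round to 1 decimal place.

Σw = 7.4 + 4.5 + 4.5 + 7.6 = 24.0.
Σw·x = 7.4·56 + 4.5·313 + 4.5·175 + 7.6·444 = 5984.8, so x̄ = 5984.8/24.0 ≈ 249.37.
Σw·y = 7.4·32 + 4.5·96 + 4.5·138 + 7.6·87 = 1951.0, so ȳ = 1951.0/24.0 ≈ 81.29.

(249.4, 81.3)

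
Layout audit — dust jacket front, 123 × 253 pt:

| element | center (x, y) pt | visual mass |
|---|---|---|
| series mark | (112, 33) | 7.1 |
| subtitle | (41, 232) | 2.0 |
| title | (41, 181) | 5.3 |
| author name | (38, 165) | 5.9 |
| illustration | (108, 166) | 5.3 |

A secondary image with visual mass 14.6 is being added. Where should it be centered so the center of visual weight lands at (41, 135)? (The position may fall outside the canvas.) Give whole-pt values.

New total weight: (7.1 + 2.0 + 5.3 + 5.9 + 5.3) + 14.6 = 40.2.
Along x: (1891.1 + 14.6·x) / 40.2 = 41 (existing moment 7.1·112 + 2.0·41 + 5.3·41 + 5.9·38 + 5.3·108 = 1891.1) ⇒ x = (1648.2 − 1891.1) / 14.6 ≈ -16.64.
Along y: (3510.9 + 14.6·y) / 40.2 = 135 (existing moment 7.1·33 + 2.0·232 + 5.3·181 + 5.9·165 + 5.3·166 = 3510.9) ⇒ y = (5427.0 − 3510.9) / 14.6 ≈ 131.24.

(-17, 131)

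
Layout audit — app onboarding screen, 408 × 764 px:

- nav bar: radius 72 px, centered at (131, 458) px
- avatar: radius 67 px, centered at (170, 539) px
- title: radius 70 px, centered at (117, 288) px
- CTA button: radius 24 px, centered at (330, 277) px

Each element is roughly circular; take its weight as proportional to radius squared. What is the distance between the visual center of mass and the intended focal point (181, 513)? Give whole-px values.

Weights ∝ r²: nav bar 72² = 5184, avatar 67² = 4489, title 70² = 4900, CTA button 24² = 576; Σw = 15149.
x-moment: 5184·131 + 4489·170 + 4900·117 + 576·330 = 2205614; centroid 2205614/15149 ≈ 145.59.
y-moment: 5184·458 + 4489·539 + 4900·288 + 576·277 = 6364595; centroid 6364595/15149 ≈ 420.13.
Offset from (181, 513): Δx ≈ -35.41, Δy ≈ -92.87; distance = √(Δx² + Δy²) ≈ 99.39.

≈ 99 px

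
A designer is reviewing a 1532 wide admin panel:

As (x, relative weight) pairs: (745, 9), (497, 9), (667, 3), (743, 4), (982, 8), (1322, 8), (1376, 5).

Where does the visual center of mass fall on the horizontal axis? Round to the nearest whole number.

x ≈ 901

Weights sum to 9 + 9 + 3 + 4 + 8 + 8 + 5 = 46.
Σw·x = 41463; x̄ = 41463/46 ≈ 901.37.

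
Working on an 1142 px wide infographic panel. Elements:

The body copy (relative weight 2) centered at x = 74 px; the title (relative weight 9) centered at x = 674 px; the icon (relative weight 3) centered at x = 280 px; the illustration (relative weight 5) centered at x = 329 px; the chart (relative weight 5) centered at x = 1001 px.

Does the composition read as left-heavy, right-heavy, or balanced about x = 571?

Σw = 2 + 9 + 3 + 5 + 5 = 24.
Σw·x = 2·74 + 9·674 + 3·280 + 5·329 + 5·1001 = 13704, so x̄ = 13704/24 ≈ 571.00.
That equals the midline 571 — balanced.

balanced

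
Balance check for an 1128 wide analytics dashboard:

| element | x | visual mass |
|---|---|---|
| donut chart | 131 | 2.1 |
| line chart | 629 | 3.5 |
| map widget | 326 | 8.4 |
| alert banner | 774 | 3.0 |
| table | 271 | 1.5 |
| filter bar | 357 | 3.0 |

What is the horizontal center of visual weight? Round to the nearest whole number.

Total weight = 2.1 + 3.5 + 8.4 + 3.0 + 1.5 + 3.0 = 21.5.
Σw·x = 2.1·131 + 3.5·629 + 8.4·326 + 3.0·774 + 1.5·271 + 3.0·357 = 9014.5, so x̄ = 9014.5/21.5 ≈ 419.28.

x ≈ 419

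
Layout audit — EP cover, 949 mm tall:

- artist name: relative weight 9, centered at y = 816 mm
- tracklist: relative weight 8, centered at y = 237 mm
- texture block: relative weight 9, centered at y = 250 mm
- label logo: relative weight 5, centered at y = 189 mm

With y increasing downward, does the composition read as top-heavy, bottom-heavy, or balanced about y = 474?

top-heavy

Total weight = 9 + 8 + 9 + 5 = 31.
y-moment: 9·816 + 8·237 + 9·250 + 5·189 = 12435; centroid 12435/31 ≈ 401.13.
Since 401.1 is above (smaller y than) 474, the composition reads top-heavy.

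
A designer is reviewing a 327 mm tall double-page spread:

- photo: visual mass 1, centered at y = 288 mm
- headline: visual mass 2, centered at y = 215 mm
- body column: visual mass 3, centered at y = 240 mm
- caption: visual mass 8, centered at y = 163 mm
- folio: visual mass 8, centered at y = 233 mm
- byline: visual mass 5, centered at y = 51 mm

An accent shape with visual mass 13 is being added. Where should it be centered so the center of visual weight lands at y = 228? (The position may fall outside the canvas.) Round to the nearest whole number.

New total weight: (1 + 2 + 3 + 8 + 8 + 5) + 13 = 40.
Along y: (4861 + 13·y) / 40 = 228 (existing moment 1·288 + 2·215 + 3·240 + 8·163 + 8·233 + 5·51 = 4861) ⇒ y = (9120 − 4861) / 13 ≈ 327.62.

y ≈ 328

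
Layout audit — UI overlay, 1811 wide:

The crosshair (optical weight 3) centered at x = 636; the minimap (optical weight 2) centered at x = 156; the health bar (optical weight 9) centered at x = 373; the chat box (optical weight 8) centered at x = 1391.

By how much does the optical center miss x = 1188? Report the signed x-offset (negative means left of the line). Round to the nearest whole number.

Σw = 3 + 2 + 9 + 8 = 22.
x-moment: 3·636 + 2·156 + 9·373 + 8·1391 = 16705; centroid 16705/22 ≈ 759.32.
Difference: 759.32 − 1188 ≈ -428.68.

≈ -429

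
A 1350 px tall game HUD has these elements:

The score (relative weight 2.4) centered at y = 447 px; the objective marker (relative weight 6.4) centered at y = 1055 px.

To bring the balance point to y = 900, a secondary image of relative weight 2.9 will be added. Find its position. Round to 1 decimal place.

New total weight: (2.4 + 6.4) + 2.9 = 11.7.
Along y: (7824.8 + 2.9·y) / 11.7 = 900 (existing moment 2.4·447 + 6.4·1055 = 7824.8) ⇒ y = (10530.0 − 7824.8) / 2.9 ≈ 932.83.

y ≈ 932.8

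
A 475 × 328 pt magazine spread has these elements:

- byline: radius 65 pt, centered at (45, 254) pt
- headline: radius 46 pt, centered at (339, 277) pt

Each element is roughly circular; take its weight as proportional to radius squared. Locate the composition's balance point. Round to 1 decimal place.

(143.1, 261.7)

r² weights: byline 65² = 4225, headline 46² = 2116. Total = 6341.
x-moment: 4225·45 + 2116·339 = 907449; centroid 907449/6341 ≈ 143.11.
y-moment: 4225·254 + 2116·277 = 1659282; centroid 1659282/6341 ≈ 261.68.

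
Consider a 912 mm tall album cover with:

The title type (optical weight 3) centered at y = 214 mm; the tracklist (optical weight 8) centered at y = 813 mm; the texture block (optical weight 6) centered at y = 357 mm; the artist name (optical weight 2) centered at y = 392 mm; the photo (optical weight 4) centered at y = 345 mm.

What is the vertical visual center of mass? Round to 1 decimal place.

y ≈ 497.9

Σw = 3 + 8 + 6 + 2 + 4 = 23.
y: (3·214 + 8·813 + 6·357 + 2·392 + 4·345) / 23 = 11452 / 23 ≈ 497.91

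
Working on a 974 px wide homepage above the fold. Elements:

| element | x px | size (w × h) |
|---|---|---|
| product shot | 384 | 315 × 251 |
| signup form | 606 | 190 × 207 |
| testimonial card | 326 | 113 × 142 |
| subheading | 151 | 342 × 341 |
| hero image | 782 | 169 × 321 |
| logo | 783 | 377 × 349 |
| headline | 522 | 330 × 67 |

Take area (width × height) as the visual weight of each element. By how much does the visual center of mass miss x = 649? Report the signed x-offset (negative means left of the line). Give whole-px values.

Areas: product shot 315·251 = 79065, signup form 190·207 = 39330, testimonial card 113·142 = 16046, subheading 342·341 = 116622, hero image 169·321 = 54249, logo 377·349 = 131573, headline 330·67 = 22110. Total weight = 458995.
x: (79065·384 + 39330·606 + 16046·326 + 116622·151 + 54249·782 + 131573·783 + 22110·522) / 458995 = 234021655 / 458995 ≈ 509.86
Offset from x = 649: 509.86 − 649 ≈ -139.14.

≈ -139 px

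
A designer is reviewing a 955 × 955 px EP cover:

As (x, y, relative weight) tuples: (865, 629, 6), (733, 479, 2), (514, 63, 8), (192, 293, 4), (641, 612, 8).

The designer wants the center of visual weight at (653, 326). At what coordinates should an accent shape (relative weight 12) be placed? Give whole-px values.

New total weight: (6 + 2 + 8 + 4 + 8) + 12 = 40.
x: need Σw·x = 40·653 = 26120. Existing = 6·865 + 2·733 + 8·514 + 4·192 + 8·641 = 16664. Remainder 9456 / 12 ≈ 788.00.
y: need Σw·y = 40·326 = 13040. Existing = 6·629 + 2·479 + 8·63 + 4·293 + 8·612 = 11304. Remainder 1736 / 12 ≈ 144.67.

(788, 145)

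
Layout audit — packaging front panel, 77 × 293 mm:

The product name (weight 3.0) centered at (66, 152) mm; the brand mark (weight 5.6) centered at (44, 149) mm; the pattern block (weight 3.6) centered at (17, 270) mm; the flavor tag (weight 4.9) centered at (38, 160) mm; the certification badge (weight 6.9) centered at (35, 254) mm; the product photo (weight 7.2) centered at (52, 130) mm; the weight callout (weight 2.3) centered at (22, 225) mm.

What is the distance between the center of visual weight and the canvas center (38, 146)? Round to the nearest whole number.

Total weight = 3.0 + 5.6 + 3.6 + 4.9 + 6.9 + 7.2 + 2.3 = 33.5.
x: (3.0·66 + 5.6·44 + 3.6·17 + 4.9·38 + 6.9·35 + 7.2·52 + 2.3·22) / 33.5 = 1358.3 / 33.5 ≈ 40.55
y: (3.0·152 + 5.6·149 + 3.6·270 + 4.9·160 + 6.9·254 + 7.2·130 + 2.3·225) / 33.5 = 6252.5 / 33.5 ≈ 186.64
From (38, 146): dx = 2.55, dy = 40.64, so the distance is √(dx²+dy²) ≈ 40.72.

≈ 41 mm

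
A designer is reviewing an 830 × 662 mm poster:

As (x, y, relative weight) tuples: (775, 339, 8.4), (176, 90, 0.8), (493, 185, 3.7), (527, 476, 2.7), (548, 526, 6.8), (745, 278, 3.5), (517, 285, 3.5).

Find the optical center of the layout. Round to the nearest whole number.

Weights sum to 8.4 + 0.8 + 3.7 + 2.7 + 6.8 + 3.5 + 3.5 = 29.4.
Σw·x = 8.4·775 + 0.8·176 + 3.7·493 + 2.7·527 + 6.8·548 + 3.5·745 + 3.5·517 = 18041.2, so x̄ = 18041.2/29.4 ≈ 613.65.
Σw·y = 8.4·339 + 0.8·90 + 3.7·185 + 2.7·476 + 6.8·526 + 3.5·278 + 3.5·285 = 10436.6, so ȳ = 10436.6/29.4 ≈ 354.99.

(614, 355)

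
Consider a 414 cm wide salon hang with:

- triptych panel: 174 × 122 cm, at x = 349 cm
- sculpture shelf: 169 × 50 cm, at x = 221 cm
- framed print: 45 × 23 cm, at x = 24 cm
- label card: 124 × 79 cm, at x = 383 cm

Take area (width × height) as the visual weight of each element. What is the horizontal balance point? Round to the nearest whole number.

Taking area as weight: triptych panel 174·122 = 21228, sculpture shelf 169·50 = 8450, framed print 45·23 = 1035, label card 124·79 = 9796. Sum 40509.
Σw·x = 21228·349 + 8450·221 + 1035·24 + 9796·383 = 13052730, so x̄ = 13052730/40509 ≈ 322.22.

x ≈ 322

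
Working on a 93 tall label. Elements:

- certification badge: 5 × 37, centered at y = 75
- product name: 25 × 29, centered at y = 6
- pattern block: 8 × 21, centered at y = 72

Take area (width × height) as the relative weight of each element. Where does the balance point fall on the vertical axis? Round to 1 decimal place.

y ≈ 28.1

Areas: certification badge 5·37 = 185, product name 25·29 = 725, pattern block 8·21 = 168. Total weight = 1078.
Σw·y = 185·75 + 725·6 + 168·72 = 30321, so ȳ = 30321/1078 ≈ 28.13.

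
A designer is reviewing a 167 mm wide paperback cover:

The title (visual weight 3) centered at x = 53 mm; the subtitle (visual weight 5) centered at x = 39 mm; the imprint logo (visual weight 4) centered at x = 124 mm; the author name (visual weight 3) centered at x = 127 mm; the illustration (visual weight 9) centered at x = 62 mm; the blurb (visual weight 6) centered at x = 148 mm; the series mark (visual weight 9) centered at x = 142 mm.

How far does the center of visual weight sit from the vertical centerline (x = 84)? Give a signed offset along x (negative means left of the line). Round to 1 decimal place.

Σw = 3 + 5 + 4 + 3 + 9 + 6 + 9 = 39.
Σw·x = 3955; x̄ = 3955/39 ≈ 101.41.
Offset from x = 84: 101.41 − 84 ≈ 17.41.

≈ 17.4 mm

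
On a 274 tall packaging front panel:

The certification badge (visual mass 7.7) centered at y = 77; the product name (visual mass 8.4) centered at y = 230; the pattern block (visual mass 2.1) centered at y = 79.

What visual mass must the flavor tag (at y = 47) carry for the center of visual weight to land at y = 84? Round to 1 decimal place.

w ≈ 31.4

Existing Σw = 18.2 (7.7 + 8.4 + 2.1); existing moment 7.7·77 + 8.4·230 + 2.1·79 = 2690.8.
Balance at y = 84 requires (2690.8 + w·47) / (18.2 + w) = 84.
Solving: w = (84·18.2 − 2690.8) / (47 − 84) = -1162.0 / -37 ≈ 31.41.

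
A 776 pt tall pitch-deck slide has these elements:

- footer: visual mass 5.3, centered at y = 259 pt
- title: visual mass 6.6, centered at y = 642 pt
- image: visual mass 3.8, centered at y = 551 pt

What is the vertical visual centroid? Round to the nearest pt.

y ≈ 491

Total weight = 5.3 + 6.6 + 3.8 = 15.7.
y: (5.3·259 + 6.6·642 + 3.8·551) / 15.7 = 7703.7 / 15.7 ≈ 490.68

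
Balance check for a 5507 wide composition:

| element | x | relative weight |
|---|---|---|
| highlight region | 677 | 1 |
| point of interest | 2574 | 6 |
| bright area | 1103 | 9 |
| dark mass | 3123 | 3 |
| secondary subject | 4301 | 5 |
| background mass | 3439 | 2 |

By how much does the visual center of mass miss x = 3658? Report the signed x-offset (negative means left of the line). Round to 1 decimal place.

≈ -1204.2

Weights sum to 1 + 6 + 9 + 3 + 5 + 2 = 26.
Σw·x = 63800; x̄ = 63800/26 ≈ 2453.85.
Offset from x = 3658: 2453.85 − 3658 ≈ -1204.15.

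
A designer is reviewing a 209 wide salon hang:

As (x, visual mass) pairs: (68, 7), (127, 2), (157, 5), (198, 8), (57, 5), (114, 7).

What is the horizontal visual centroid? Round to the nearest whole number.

Total weight = 7 + 2 + 5 + 8 + 5 + 7 = 34.
x: moment 4182 / weight 34 ≈ 123.00

x ≈ 123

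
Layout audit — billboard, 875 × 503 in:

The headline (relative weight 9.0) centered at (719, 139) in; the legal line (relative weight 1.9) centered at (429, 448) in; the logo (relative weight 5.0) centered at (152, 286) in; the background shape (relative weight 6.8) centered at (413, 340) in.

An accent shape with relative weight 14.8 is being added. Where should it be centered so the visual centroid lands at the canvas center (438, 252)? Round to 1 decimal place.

(376.4, 243.6)

After adding the accent shape, total weight = 9.0 + 1.9 + 5.0 + 6.8 + 14.8 = 37.5.
x: need Σw·x = 37.5·438 = 16425.0. Existing = 9.0·719 + 1.9·429 + 5.0·152 + 6.8·413 = 10854.5. Remainder 5570.5 / 14.8 ≈ 376.39.
y: need Σw·y = 37.5·252 = 9450.0. Existing = 9.0·139 + 1.9·448 + 5.0·286 + 6.8·340 = 5844.2. Remainder 3605.8 / 14.8 ≈ 243.64.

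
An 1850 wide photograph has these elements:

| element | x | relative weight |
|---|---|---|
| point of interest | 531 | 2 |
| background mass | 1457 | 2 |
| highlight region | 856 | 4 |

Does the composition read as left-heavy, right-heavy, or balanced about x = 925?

balanced

Σw = 2 + 2 + 4 = 8.
x: (2·531 + 2·1457 + 4·856) / 8 = 7400 / 8 ≈ 925.00
That equals the midline 925 — balanced.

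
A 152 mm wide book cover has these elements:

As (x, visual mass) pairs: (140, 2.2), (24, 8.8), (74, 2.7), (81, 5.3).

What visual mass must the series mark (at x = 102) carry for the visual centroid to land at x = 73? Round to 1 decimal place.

Existing Σw = 19.0 (2.2 + 8.8 + 2.7 + 5.3); existing moment 2.2·140 + 8.8·24 + 2.7·74 + 5.3·81 = 1148.3.
Set Σw·x/Σw = 73: (1148.3 + 102w) = 73·(19.0 + w).
Solving: w = (73·19.0 − 1148.3) / (102 − 73) = 238.7 / 29 ≈ 8.23.

w ≈ 8.2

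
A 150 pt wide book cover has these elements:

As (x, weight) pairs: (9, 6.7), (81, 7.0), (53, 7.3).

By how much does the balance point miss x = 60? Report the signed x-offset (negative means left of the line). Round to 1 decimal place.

≈ -11.7 pt

Total weight = 6.7 + 7.0 + 7.3 = 21.0.
x: (6.7·9 + 7.0·81 + 7.3·53) / 21.0 = 1014.2 / 21.0 ≈ 48.30
Difference: 48.30 − 60 ≈ -11.70.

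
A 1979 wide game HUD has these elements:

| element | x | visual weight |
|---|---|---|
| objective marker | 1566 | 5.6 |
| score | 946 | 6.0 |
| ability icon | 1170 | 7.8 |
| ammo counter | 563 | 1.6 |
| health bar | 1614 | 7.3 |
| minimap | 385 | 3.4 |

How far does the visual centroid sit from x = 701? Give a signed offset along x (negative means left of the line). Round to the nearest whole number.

Total weight = 5.6 + 6.0 + 7.8 + 1.6 + 7.3 + 3.4 = 31.7.
x-moment: 5.6·1566 + 6.0·946 + 7.8·1170 + 1.6·563 + 7.3·1614 + 3.4·385 = 37563.6; centroid 37563.6/31.7 ≈ 1184.97.
Offset from x = 701: 1184.97 − 701 ≈ 483.97.

≈ 484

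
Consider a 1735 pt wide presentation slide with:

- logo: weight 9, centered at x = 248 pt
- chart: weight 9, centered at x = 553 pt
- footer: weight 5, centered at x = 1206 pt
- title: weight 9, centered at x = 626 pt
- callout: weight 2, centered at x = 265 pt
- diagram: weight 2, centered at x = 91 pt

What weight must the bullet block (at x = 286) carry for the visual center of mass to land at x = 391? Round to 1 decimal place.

w ≈ 52.5

Known weights sum to 9 + 9 + 5 + 9 + 2 + 2 = 36; their moment is 9·248 + 9·553 + 5·1206 + 9·626 + 2·265 + 2·91 = 19585.
For the centroid to hit 391: (19585 + w·286) / (36 + w) = 391.
Solving: w = (391·36 − 19585) / (286 − 391) = -5509 / -105 ≈ 52.47.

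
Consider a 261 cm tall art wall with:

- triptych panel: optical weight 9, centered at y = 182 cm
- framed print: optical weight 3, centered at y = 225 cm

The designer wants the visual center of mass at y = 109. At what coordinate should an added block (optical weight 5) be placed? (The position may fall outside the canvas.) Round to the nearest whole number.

y ≈ -92

After adding the added block, total weight = 9 + 3 + 5 = 17.
Along y: (2313 + 5·y) / 17 = 109 (existing moment 9·182 + 3·225 = 2313) ⇒ y = (1853 − 2313) / 5 ≈ -92.00.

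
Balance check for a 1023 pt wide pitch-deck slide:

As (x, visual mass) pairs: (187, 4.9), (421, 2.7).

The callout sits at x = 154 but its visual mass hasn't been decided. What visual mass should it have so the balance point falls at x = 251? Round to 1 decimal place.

w ≈ 1.5

Fixed elements: Σw = 4.9 + 2.7 = 7.6, Σw·x = 4.9·187 + 2.7·421 = 2053.0.
Balance at x = 251 requires (2053.0 + w·154) / (7.6 + w) = 251.
Rearranging, w·(154 − 251) = 251·7.6 − 2053.0 = -145.4, so w ≈ -145.4/-97 = 1.50.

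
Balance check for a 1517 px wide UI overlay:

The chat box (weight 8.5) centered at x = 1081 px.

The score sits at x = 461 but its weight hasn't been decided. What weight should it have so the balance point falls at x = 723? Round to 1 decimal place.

w ≈ 11.6

Known: weight 8.5 with moment 8.5·1081 = 9188.5.
For the centroid to hit 723: (9188.5 + w·461) / (8.5 + w) = 723.
So w = (723·8.5 − 9188.5)/(461 − 723) = -3043.0/-262 ≈ 11.61.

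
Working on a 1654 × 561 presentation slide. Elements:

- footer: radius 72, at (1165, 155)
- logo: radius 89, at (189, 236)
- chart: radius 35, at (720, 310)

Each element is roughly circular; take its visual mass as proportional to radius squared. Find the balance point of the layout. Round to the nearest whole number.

(587, 213)

Weights ∝ r²: footer 72² = 5184, logo 89² = 7921, chart 35² = 1225; Σw = 14330.
Σw·x = 5184·1165 + 7921·189 + 1225·720 = 8418429, so x̄ = 8418429/14330 ≈ 587.47.
Σw·y = 5184·155 + 7921·236 + 1225·310 = 3052626, so ȳ = 3052626/14330 ≈ 213.02.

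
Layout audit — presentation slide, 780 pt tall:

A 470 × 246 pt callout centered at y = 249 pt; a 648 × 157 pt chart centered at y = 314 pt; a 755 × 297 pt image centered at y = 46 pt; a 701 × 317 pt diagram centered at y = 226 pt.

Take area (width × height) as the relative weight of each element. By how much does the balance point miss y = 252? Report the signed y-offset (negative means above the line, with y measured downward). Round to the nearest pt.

Areas: callout 470·246 = 115620, chart 648·157 = 101736, image 755·297 = 224235, diagram 701·317 = 222217. Total weight = 663808.
y-moment: 115620·249 + 101736·314 + 224235·46 + 222217·226 = 121270336; centroid 121270336/663808 ≈ 182.69.
Difference: 182.69 − 252 ≈ -69.31.

≈ -69 pt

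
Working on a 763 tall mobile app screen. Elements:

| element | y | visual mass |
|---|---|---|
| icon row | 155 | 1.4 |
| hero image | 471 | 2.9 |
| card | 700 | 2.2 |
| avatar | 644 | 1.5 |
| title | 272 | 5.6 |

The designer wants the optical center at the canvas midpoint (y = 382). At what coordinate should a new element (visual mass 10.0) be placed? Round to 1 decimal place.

After adding the new element, total weight = 1.4 + 2.9 + 2.2 + 1.5 + 5.6 + 10.0 = 23.6.
y: target moment 23.6×382 = 9015.2; current 1.4·155 + 2.9·471 + 2.2·700 + 1.5·644 + 5.6·272 = 5612.1; the new element supplies 3403.1, so y = 3403.1/10.0 ≈ 340.31.

y ≈ 340.3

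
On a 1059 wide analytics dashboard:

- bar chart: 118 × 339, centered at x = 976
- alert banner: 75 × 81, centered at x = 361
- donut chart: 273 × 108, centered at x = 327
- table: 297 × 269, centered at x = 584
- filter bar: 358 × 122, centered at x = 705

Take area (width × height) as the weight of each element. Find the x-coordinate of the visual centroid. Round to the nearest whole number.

x ≈ 644

Areas: bar chart 118·339 = 40002, alert banner 75·81 = 6075, donut chart 273·108 = 29484, table 297·269 = 79893, filter bar 358·122 = 43676. Total weight = 199130.
x: (40002·976 + 6075·361 + 29484·327 + 79893·584 + 43676·705) / 199130 = 128325387 / 199130 ≈ 644.43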